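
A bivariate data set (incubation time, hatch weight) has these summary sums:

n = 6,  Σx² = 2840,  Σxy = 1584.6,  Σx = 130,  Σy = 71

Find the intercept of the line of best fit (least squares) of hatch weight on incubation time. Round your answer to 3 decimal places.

Sxx = Σx² − (Σx)²/n = 2840 − 2816.666667 = 23.333333
Sxy = Σxy − (Σx)(Σy)/n = 1584.6 − 1538.333333 = 46.266667
b = Sxy/Sxx = 46.266667/23.333333 = 1.982857
a = ȳ − b·x̄ = 11.833333 − 1.982857·21.666667 = -31.128571

-31.129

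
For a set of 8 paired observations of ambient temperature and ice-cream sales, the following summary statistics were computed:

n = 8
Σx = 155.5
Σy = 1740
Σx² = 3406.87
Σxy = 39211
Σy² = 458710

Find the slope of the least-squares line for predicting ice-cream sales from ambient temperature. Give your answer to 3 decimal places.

14.023

Sxx = Σx² − (Σx)²/n = 3406.87 − 3022.53125 = 384.33875
Sxy = Σxy − (Σx)(Σy)/n = 39211 − 33821.25 = 5389.75
b = Sxy/Sxx = 5389.75/384.33875 = 14.023436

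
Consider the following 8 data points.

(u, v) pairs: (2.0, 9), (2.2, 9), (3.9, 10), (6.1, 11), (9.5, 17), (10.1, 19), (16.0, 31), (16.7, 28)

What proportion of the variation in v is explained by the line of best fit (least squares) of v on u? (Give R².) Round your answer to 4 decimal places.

0.9580

n = 8, Σx = 66.5, Σy = 134, Σxy = 1460.9, Σx² = 788.41, Σy² = 2778
Sxx = Σx² − (Σx)²/n = 788.41 − 552.78125 = 235.62875
Sxy = Σxy − (Σx)(Σy)/n = 1460.9 − 1113.875 = 347.025
Syy = Σy² − (Σy)²/n = 2778 − 2244.5 = 533.5
R² = Sxy²/(Sxx·Syy) = (347.025)²/(235.62875·533.5) = 0.957985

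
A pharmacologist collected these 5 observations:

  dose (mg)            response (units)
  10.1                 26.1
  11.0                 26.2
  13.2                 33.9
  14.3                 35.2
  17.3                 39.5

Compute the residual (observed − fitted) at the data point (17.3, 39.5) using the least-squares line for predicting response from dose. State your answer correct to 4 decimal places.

-0.9710

n = 5, Σx = 65.9, Σy = 160.9, Σxy = 2186, Σx² = 901.03
Sxx = Σx² − (Σx)²/n = 901.03 − 868.562 = 32.468
Sxy = Σxy − (Σx)(Σy)/n = 2186 − 2120.662 = 65.338
b = Sxy/Sxx = 65.338/32.468 = 2.012381
a = ȳ − b·x̄ = 32.18 − 2.012381·13.18 = 5.656813
ŷ(17.3) = 5.656813 + 2.012381·17.3 = 40.471011
residual = y − ŷ = 39.5 − 40.471011 = -0.971011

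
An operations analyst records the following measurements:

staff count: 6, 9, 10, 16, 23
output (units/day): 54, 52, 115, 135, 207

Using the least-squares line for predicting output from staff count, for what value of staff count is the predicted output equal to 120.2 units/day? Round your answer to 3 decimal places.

n = 5, Σx = 64, Σy = 563, Σxy = 8863, Σx² = 1002
Sxx = Σx² − (Σx)²/n = 1002 − 819.2 = 182.8
Sxy = Σxy − (Σx)(Σy)/n = 8863 − 7206.4 = 1656.6
b = Sxy/Sxx = 1656.6/182.8 = 9.062363
a = ȳ − b·x̄ = 112.6 − 9.062363·12.8 = -3.398249
Set a + b·x = 120.2: x = (120.2 − (-3.398249)) / 9.062363 = 13.638633

13.639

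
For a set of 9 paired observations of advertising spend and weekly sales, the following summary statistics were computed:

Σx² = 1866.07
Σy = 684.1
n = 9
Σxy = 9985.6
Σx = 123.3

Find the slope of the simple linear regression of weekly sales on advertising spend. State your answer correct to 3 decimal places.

Sxx = Σx² − (Σx)²/n = 1866.07 − 1689.21 = 176.86
Sxy = Σxy − (Σx)(Σy)/n = 9985.6 − 9372.17 = 613.43
b = Sxy/Sxx = 613.43/176.86 = 3.468450

3.468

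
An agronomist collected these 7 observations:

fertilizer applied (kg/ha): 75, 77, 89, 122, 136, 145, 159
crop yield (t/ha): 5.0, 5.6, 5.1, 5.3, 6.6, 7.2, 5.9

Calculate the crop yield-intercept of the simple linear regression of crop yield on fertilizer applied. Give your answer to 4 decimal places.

n = 7, Σx = 803, Σy = 40.7, Σxy = 4786.4, Σx² = 99161
Sxx = Σx² − (Σx)²/n = 99161 − 92115.571429 = 7045.428571
Sxy = Σxy − (Σx)(Σy)/n = 4786.4 − 4668.871429 = 117.528571
b = Sxy/Sxx = 117.528571/7045.428571 = 0.016682
a = ȳ − b·x̄ = 5.814286 − 0.016682·114.714286 = 3.900675

3.9007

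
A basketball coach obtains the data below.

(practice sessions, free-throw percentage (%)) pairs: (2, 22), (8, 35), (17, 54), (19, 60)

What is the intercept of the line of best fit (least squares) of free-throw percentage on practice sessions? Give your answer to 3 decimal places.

17.468

n = 4, Σx = 46, Σy = 171, Σxy = 2382, Σx² = 718
Sxx = Σx² − (Σx)²/n = 718 − 529 = 189
Sxy = Σxy − (Σx)(Σy)/n = 2382 − 1966.5 = 415.5
b = Sxy/Sxx = 415.5/189 = 2.198413
a = ȳ − b·x̄ = 42.75 − 2.198413·11.5 = 17.468254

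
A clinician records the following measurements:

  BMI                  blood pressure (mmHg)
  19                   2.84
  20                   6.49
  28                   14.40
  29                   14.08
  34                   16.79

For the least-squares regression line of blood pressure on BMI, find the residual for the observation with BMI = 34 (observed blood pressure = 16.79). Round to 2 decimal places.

-1.37

n = 5, Σx = 130, Σy = 54.6, Σxy = 1566.14, Σx² = 3542
Sxx = Σx² − (Σx)²/n = 3542 − 3380 = 162
Sxy = Σxy − (Σx)(Σy)/n = 1566.14 − 1419.6 = 146.54
b = Sxy/Sxx = 146.54/162 = 0.904568
a = ȳ − b·x̄ = 10.92 − 0.904568·26 = -12.598765
ŷ(34) = -12.598765 + 0.904568·34 = 18.156543
residual = y − ŷ = 16.79 − 18.156543 = -1.366543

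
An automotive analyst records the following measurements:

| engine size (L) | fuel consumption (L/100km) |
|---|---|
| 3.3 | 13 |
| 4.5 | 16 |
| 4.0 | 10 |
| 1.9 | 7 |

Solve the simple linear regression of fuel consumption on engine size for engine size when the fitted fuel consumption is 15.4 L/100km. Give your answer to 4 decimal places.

4.8266

n = 4, Σx = 13.7, Σy = 46, Σxy = 168.2, Σx² = 50.75
Sxx = Σx² − (Σx)²/n = 50.75 − 46.9225 = 3.8275
Sxy = Σxy − (Σx)(Σy)/n = 168.2 − 157.55 = 10.65
b = Sxy/Sxx = 10.65/3.8275 = 2.782495
a = ȳ − b·x̄ = 11.5 − 2.782495·3.425 = 1.969954
Set a + b·x = 15.4: x = (15.4 − 1.969954) / 2.782495 = 4.826620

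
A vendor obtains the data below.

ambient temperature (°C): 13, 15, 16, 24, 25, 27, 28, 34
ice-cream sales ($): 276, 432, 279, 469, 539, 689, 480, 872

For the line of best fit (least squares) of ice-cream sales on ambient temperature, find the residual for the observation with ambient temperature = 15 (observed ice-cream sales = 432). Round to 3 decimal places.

114.051

n = 8, Σx = 182, Σy = 4036, Σxy = 100954, Σx² = 4520
Sxx = Σx² − (Σx)²/n = 4520 − 4140.5 = 379.5
Sxy = Σxy − (Σx)(Σy)/n = 100954 − 91819 = 9135
b = Sxy/Sxx = 9135/379.5 = 24.071146
a = ȳ − b·x̄ = 504.5 − 24.071146·22.75 = -43.118577
ŷ(15) = -43.118577 + 24.071146·15 = 317.948617
residual = y − ŷ = 432 − 317.948617 = 114.051383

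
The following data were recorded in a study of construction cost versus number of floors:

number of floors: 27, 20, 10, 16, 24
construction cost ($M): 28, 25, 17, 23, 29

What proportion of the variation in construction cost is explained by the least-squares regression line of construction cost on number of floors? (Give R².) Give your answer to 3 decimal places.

0.929

n = 5, Σx = 97, Σy = 122, Σxy = 2490, Σx² = 2061, Σy² = 3068
Sxx = Σx² − (Σx)²/n = 2061 − 1881.8 = 179.2
Sxy = Σxy − (Σx)(Σy)/n = 2490 − 2366.8 = 123.2
Syy = Σy² − (Σy)²/n = 3068 − 2976.8 = 91.2
R² = Sxy²/(Sxx·Syy) = (123.2)²/(179.2·91.2) = 0.928728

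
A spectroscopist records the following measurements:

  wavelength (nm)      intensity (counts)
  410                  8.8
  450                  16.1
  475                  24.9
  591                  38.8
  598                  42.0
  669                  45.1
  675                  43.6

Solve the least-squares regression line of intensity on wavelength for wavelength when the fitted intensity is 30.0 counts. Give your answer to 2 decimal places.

542.56

n = 7, Σx = 3868, Σy = 219.3, Σxy = 130329.2, Σx² = 2206296
Sxx = Σx² − (Σx)²/n = 2206296 − 2137346.285714 = 68949.714286
Sxy = Σxy − (Σx)(Σy)/n = 130329.2 − 121178.914286 = 9150.285714
b = Sxy/Sxx = 9150.285714/68949.714286 = 0.132710
a = ȳ − b·x̄ = 31.328571 − 0.132710·552.571429 = -42.002935
Set a + b·x = 30.0: x = (30.0 − (-42.002935)) / 0.132710 = 542.560307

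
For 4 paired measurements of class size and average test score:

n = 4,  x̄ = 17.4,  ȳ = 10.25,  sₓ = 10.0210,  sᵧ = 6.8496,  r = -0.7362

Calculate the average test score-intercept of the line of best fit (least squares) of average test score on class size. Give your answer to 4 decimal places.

19.0059

b = r · sᵧ/sₓ = -0.7362 · 6.8496/10.021 = -0.503211
a = ȳ − b·x̄ = 10.25 − (-0.503211)·17.4 = 19.005868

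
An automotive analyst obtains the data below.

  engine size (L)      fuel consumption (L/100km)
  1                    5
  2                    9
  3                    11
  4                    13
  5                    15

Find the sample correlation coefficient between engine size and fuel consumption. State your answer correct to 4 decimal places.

n = 5, Σx = 15, Σy = 53, Σxy = 183, Σx² = 55, Σy² = 621
Sxx = Σx² − (Σx)²/n = 55 − 45 = 10
Sxy = Σxy − (Σx)(Σy)/n = 183 − 159 = 24
Syy = Σy² − (Σy)²/n = 621 − 561.8 = 59.2
r = Sxy/√(Sxx·Syy) = 24/√(592) = 24/24.331050 = 0.986394

0.9864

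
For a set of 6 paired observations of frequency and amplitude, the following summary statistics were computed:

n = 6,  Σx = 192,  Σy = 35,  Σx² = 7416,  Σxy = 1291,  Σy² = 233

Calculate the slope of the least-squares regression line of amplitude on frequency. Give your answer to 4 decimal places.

0.1344

Sxx = Σx² − (Σx)²/n = 7416 − 6144 = 1272
Sxy = Σxy − (Σx)(Σy)/n = 1291 − 1120 = 171
b = Sxy/Sxx = 171/1272 = 0.134434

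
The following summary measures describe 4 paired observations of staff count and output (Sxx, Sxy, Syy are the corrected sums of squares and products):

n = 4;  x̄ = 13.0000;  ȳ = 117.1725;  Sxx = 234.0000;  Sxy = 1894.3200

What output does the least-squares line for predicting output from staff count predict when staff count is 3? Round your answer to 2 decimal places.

b = Sxy/Sxx = 1894.32/234 = 8.095385
a = ȳ − b·x̄ = 117.1725 − 8.095385·13 = 11.9325
ŷ(3) = a + b·3 = 11.9325 + 8.095385·3 = 36.218654

36.22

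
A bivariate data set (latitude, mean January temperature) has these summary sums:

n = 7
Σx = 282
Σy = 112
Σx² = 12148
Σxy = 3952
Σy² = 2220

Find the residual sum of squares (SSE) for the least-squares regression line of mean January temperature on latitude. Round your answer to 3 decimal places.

Sxx = Σx² − (Σx)²/n = 12148 − 11360.571429 = 787.428571
Sxy = Σxy − (Σx)(Σy)/n = 3952 − 4512 = -560
Syy = Σy² − (Σy)²/n = 2220 − 1792 = 428
b = Sxy/Sxx = -560/787.428571 = -0.711176
SSE = Syy − b·Sxy = 428 − (-0.711176)·(-560) = 29.741655

29.742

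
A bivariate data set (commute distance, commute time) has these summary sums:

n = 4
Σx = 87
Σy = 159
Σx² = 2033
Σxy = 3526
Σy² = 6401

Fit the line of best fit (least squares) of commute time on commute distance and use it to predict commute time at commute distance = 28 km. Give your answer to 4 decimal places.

42.7584

Sxx = Σx² − (Σx)²/n = 2033 − 1892.25 = 140.75
Sxy = Σxy − (Σx)(Σy)/n = 3526 − 3458.25 = 67.75
b = Sxy/Sxx = 67.75/140.75 = 0.481350
a = ȳ − b·x̄ = 39.75 − 0.481350·21.75 = 29.280639
ŷ(28) = a + b·28 = 29.280639 + 0.481350·28 = 42.758437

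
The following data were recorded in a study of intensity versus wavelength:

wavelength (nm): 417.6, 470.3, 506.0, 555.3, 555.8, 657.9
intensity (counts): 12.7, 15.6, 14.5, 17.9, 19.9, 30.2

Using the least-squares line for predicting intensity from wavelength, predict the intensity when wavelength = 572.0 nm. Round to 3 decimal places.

n = 6, Σx = 3162.9, Σy = 110.8, Σxy = 60846.07, Σx² = 1701711.99
Sxx = Σx² − (Σx)²/n = 1701711.99 − 1667322.735 = 34389.255
Sxy = Σxy − (Σx)(Σy)/n = 60846.07 − 58408.22 = 2437.85
b = Sxy/Sxx = 2437.85/34389.255 = 0.070890
a = ȳ − b·x̄ = 18.466667 − 0.070890·527.15 = -18.902931
ŷ(572.0) = a + b·572.0 = -18.902931 + 0.070890·572 = 21.646078

21.646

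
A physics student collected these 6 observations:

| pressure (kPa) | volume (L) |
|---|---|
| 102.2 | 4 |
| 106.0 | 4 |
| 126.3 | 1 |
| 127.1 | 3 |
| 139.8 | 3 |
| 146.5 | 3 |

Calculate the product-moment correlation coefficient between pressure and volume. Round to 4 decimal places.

-0.4578

n = 6, Σx = 747.9, Σy = 18, Σxy = 2199.3, Σx² = 94793.23, Σy² = 60
Sxx = Σx² − (Σx)²/n = 94793.23 − 93225.735 = 1567.495
Sxy = Σxy − (Σx)(Σy)/n = 2199.3 − 2243.7 = -44.4
Syy = Σy² − (Σy)²/n = 60 − 54 = 6
r = Sxy/√(Sxx·Syy) = -44.4/√(9404.97) = -44.4/96.979225 = -0.457830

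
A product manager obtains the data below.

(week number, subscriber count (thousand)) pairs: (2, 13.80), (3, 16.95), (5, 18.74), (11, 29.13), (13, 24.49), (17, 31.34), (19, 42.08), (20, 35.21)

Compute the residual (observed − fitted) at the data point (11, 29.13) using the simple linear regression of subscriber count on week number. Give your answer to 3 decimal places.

n = 8, Σx = 90, Σy = 211.74, Σxy = 2847.45, Σx² = 1378
Sxx = Σx² − (Σx)²/n = 1378 − 1012.5 = 365.5
Sxy = Σxy − (Σx)(Σy)/n = 2847.45 − 2382.075 = 465.375
b = Sxy/Sxx = 465.375/365.5 = 1.273256
a = ȳ − b·x̄ = 26.4675 − 1.273256·11.25 = 12.143372
ŷ(11) = 12.143372 + 1.273256·11 = 26.149186
residual = y − ŷ = 29.13 − 26.149186 = 2.980814

2.981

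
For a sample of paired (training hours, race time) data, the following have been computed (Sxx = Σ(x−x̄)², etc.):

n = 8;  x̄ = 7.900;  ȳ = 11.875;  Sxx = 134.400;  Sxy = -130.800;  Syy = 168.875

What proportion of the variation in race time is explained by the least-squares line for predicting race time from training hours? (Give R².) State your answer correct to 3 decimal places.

0.754

R² = Sxy²/(Sxx·Syy) = (-130.8)²/(134.4·168.875) = 0.753791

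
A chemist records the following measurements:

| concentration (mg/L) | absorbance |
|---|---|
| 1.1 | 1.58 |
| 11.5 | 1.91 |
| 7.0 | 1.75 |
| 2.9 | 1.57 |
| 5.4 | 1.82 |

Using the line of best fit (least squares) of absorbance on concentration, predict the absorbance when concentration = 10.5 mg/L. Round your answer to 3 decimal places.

n = 5, Σx = 27.9, Σy = 8.63, Σxy = 50.334, Σx² = 220.03
Sxx = Σx² − (Σx)²/n = 220.03 − 155.682 = 64.348
Sxy = Σxy − (Σx)(Σy)/n = 50.334 − 48.1554 = 2.1786
b = Sxy/Sxx = 2.1786/64.348 = 0.033857
a = ȳ − b·x̄ = 1.726 − 0.033857·5.58 = 1.537081
ŷ(10.5) = a + b·10.5 = 1.537081 + 0.033857·10.5 = 1.892574

1.893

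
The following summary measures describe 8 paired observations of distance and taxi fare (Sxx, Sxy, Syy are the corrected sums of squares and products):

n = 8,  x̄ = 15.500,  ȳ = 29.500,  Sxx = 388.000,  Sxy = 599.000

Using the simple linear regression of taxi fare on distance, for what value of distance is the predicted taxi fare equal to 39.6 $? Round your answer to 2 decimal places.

b = Sxy/Sxx = 599/388 = 1.543814
a = ȳ − b·x̄ = 29.5 − 1.543814·15.5 = 5.570876
Set a + b·x = 39.6: x = (39.6 − 5.570876) / 1.543814 = 22.042237

22.04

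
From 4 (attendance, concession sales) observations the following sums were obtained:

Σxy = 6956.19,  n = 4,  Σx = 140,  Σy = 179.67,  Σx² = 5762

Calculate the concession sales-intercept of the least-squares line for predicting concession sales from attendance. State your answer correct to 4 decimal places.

17.8051

Sxx = Σx² − (Σx)²/n = 5762 − 4900 = 862
Sxy = Σxy − (Σx)(Σy)/n = 6956.19 − 6288.45 = 667.74
b = Sxy/Sxx = 667.74/862 = 0.774640
a = ȳ − b·x̄ = 44.9175 − 0.774640·35 = 17.805087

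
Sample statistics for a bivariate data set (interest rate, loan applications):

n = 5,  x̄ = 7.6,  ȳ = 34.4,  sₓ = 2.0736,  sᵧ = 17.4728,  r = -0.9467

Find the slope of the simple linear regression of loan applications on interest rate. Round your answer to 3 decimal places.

b = r · sᵧ/sₓ = -0.9467 · 17.4728/2.0736 = -7.977189

-7.977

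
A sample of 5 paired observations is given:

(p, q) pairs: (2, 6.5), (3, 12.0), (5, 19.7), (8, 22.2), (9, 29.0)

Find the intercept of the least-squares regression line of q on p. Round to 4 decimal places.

2.8790

n = 5, Σx = 27, Σy = 89.4, Σxy = 586.1, Σx² = 183
Sxx = Σx² − (Σx)²/n = 183 − 145.8 = 37.2
Sxy = Σxy − (Σx)(Σy)/n = 586.1 − 482.76 = 103.34
b = Sxy/Sxx = 103.34/37.2 = 2.777957
a = ȳ − b·x̄ = 17.88 − 2.777957·5.4 = 2.879032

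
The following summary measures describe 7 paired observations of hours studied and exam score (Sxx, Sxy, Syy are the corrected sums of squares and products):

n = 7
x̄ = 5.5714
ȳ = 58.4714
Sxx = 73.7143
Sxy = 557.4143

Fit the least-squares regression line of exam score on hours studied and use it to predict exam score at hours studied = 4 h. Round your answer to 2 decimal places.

b = Sxy/Sxx = 557.4143/73.7143 = 7.561820
a = ȳ − b·x̄ = 58.4714 − 7.561820·5.5714 = 16.341474
ŷ(4) = a + b·4 = 16.341474 + 7.561820·4 = 46.588755

46.59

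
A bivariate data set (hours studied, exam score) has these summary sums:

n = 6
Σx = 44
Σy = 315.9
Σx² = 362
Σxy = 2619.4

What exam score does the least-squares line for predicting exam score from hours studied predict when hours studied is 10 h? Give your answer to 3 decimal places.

Sxx = Σx² − (Σx)²/n = 362 − 322.666667 = 39.333333
Sxy = Σxy − (Σx)(Σy)/n = 2619.4 − 2316.6 = 302.8
b = Sxy/Sxx = 302.8/39.333333 = 7.698305
a = ȳ − b·x̄ = 52.65 − 7.698305·7.333333 = -3.804237
ŷ(10) = a + b·10 = -3.804237 + 7.698305·10 = 73.178814

73.179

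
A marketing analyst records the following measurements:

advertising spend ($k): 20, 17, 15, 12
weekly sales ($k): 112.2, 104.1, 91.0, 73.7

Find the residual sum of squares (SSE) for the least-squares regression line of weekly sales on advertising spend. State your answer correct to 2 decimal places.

n = 4, Σx = 64, Σy = 381, Σxy = 6263.1, Σx² = 1058, Σy² = 37138.34
Sxx = Σx² − (Σx)²/n = 1058 − 1024 = 34
Sxy = Σxy − (Σx)(Σy)/n = 6263.1 − 6096 = 167.1
Syy = Σy² − (Σy)²/n = 37138.34 − 36290.25 = 848.09
b = Sxy/Sxx = 167.1/34 = 4.914706
SSE = Syy − b·Sxy = 848.09 − 4.914706·167.1 = 26.842647

26.84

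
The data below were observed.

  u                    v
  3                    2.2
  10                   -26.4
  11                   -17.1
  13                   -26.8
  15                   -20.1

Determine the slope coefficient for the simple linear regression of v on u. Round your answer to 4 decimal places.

n = 5, Σx = 52, Σy = -88.2, Σxy = -1095.4, Σx² = 624
Sxx = Σx² − (Σx)²/n = 624 − 540.8 = 83.2
Sxy = Σxy − (Σx)(Σy)/n = -1095.4 − (-917.28) = -178.12
b = Sxy/Sxx = -178.12/83.2 = -2.140865

-2.1409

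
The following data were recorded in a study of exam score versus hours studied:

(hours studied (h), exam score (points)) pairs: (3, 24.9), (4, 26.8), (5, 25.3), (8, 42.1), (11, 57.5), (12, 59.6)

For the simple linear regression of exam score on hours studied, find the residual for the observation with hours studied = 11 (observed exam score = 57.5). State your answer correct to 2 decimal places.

1.89

n = 6, Σx = 43, Σy = 236.2, Σxy = 1992.9, Σx² = 379
Sxx = Σx² − (Σx)²/n = 379 − 308.166667 = 70.833333
Sxy = Σxy − (Σx)(Σy)/n = 1992.9 − 1692.766667 = 300.133333
b = Sxy/Sxx = 300.133333/70.833333 = 4.237176
a = ȳ − b·x̄ = 39.366667 − 4.237176·7.166667 = 9.000235
ŷ(11) = 9.000235 + 4.237176·11 = 55.609176
residual = y − ŷ = 57.5 − 55.609176 = 1.890824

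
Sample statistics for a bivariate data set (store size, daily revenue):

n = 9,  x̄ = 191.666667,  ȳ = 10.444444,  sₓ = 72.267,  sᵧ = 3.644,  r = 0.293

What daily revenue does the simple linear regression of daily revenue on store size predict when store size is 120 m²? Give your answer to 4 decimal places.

9.3856

b = r · sᵧ/sₓ = 0.293 · 3.644/72.267 = 0.014774
a = ȳ − b·x̄ = 10.444444 − 0.014774·191.666667 = 7.612709
ŷ(120) = a + b·120 = 7.612709 + 0.014774·120 = 9.385621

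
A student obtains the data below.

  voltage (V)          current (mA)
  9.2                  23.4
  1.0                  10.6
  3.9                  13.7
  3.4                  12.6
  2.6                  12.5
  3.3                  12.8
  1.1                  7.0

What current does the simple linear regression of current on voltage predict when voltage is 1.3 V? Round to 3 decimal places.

n = 7, Σx = 24.5, Σy = 92.6, Σxy = 404.59, Σx² = 131.27
Sxx = Σx² − (Σx)²/n = 131.27 − 85.75 = 45.52
Sxy = Σxy − (Σx)(Σy)/n = 404.59 − 324.1 = 80.49
b = Sxy/Sxx = 80.49/45.52 = 1.768234
a = ȳ − b·x̄ = 13.228571 − 1.768234·3.5 = 7.039753
ŷ(1.3) = a + b·1.3 = 7.039753 + 1.768234·1.3 = 9.338457

9.338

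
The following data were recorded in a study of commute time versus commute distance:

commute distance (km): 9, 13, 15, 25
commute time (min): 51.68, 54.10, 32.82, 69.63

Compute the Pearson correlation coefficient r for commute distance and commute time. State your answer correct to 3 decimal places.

n = 4, Σx = 62, Σy = 208.23, Σxy = 3401.47, Σx² = 1100, Σy² = 11523.1217
Sxx = Σx² − (Σx)²/n = 1100 − 961 = 139
Sxy = Σxy − (Σx)(Σy)/n = 3401.47 − 3227.565 = 173.905
Syy = Σy² − (Σy)²/n = 11523.1217 − 10839.933225 = 683.188475
r = Sxy/√(Sxx·Syy) = 173.905/√(94963.198025) = 173.905/308.160994 = 0.564332

0.564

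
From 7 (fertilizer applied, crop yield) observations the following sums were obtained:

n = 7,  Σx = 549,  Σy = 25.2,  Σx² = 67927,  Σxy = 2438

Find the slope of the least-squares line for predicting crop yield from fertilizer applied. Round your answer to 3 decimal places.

0.019

Sxx = Σx² − (Σx)²/n = 67927 − 43057.285714 = 24869.714286
Sxy = Σxy − (Σx)(Σy)/n = 2438 − 1976.4 = 461.6
b = Sxy/Sxx = 461.6/24869.714286 = 0.018561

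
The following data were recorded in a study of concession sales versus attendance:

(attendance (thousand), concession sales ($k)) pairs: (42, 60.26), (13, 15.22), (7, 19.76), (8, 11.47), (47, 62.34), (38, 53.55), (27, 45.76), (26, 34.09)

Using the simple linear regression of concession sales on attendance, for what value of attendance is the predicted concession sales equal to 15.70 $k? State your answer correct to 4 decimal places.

8.8167

n = 8, Σx = 208, Σy = 302.45, Σxy = 10045.6, Σx² = 7104
Sxx = Σx² − (Σx)²/n = 7104 − 5408 = 1696
Sxy = Σxy − (Σx)(Σy)/n = 10045.6 − 7863.7 = 2181.9
b = Sxy/Sxx = 2181.9/1696 = 1.286498
a = ȳ − b·x̄ = 37.80625 − 1.286498·26 = 4.357311
Set a + b·x = 15.70: x = (15.70 − 4.357311) / 1.286498 = 8.816719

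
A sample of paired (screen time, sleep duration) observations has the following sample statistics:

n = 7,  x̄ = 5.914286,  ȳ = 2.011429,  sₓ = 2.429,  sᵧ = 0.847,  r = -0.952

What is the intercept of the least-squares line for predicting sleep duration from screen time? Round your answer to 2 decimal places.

b = r · sᵧ/sₓ = -0.952 · 0.847/2.429 = -0.331965
a = ȳ − b·x̄ = 2.011429 − (-0.331965)·5.914286 = 3.974767

3.97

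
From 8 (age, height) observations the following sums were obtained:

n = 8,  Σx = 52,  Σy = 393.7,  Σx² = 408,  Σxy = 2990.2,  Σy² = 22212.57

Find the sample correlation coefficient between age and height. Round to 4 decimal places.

0.9674

Sxx = Σx² − (Σx)²/n = 408 − 338 = 70
Sxy = Σxy − (Σx)(Σy)/n = 2990.2 − 2559.05 = 431.15
Syy = Σy² − (Σy)²/n = 22212.57 − 19374.96125 = 2837.60875
r = Sxy/√(Sxx·Syy) = 431.15/√(198632.6125) = 431.15/445.682188 = 0.967393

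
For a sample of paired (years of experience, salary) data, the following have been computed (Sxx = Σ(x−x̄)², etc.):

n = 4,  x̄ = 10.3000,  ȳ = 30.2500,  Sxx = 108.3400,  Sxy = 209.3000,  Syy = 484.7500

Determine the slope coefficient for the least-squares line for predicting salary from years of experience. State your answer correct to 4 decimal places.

1.9319

b = Sxy/Sxx = 209.3/108.34 = 1.931881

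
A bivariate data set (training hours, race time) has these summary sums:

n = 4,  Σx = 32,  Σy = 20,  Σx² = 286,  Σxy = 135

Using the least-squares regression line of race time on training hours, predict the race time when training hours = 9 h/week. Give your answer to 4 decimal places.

Sxx = Σx² − (Σx)²/n = 286 − 256 = 30
Sxy = Σxy − (Σx)(Σy)/n = 135 − 160 = -25
b = Sxy/Sxx = -25/30 = -0.833333
a = ȳ − b·x̄ = 5 − (-0.833333)·8 = 11.666667
ŷ(9) = a + b·9 = 11.666667 + (-0.833333)·9 = 4.166667

4.1667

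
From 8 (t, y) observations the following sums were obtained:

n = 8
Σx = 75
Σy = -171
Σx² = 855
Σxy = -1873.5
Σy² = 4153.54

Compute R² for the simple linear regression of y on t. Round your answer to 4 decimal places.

0.9657

Sxx = Σx² − (Σx)²/n = 855 − 703.125 = 151.875
Sxy = Σxy − (Σx)(Σy)/n = -1873.5 − (-1603.125) = -270.375
Syy = Σy² − (Σy)²/n = 4153.54 − 3655.125 = 498.415
R² = Sxy²/(Sxx·Syy) = (-270.375)²/(151.875·498.415) = 0.965730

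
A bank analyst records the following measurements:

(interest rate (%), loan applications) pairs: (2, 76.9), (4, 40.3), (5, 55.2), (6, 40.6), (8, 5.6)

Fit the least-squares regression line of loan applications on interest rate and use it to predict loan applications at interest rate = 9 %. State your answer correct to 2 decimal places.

n = 5, Σx = 25, Σy = 218.6, Σxy = 879.4, Σx² = 145
Sxx = Σx² − (Σx)²/n = 145 − 125 = 20
Sxy = Σxy − (Σx)(Σy)/n = 879.4 − 1093 = -213.6
b = Sxy/Sxx = -213.6/20 = -10.68
a = ȳ − b·x̄ = 43.72 − (-10.68)·5 = 97.12
ŷ(9) = a + b·9 = 97.12 + (-10.68)·9 = 1

1.00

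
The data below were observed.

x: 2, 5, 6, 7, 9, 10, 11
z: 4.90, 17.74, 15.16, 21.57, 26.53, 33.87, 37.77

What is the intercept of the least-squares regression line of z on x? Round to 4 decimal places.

n = 7, Σx = 50, Σy = 157.54, Σxy = 1333.39, Σx² = 416
Sxx = Σx² − (Σx)²/n = 416 − 357.142857 = 58.857143
Sxy = Σxy − (Σx)(Σy)/n = 1333.39 − 1125.285714 = 208.104286
b = Sxy/Sxx = 208.104286/58.857143 = 3.535752
a = ȳ − b·x̄ = 22.505714 − 3.535752·7.142857 = -2.749660

-2.7497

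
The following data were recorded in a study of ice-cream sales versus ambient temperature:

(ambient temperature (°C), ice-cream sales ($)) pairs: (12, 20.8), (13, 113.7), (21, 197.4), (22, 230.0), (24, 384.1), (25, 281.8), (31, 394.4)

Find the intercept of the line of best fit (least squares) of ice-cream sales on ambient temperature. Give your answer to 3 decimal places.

n = 7, Σx = 148, Σy = 1622.2, Σxy = 39422.9, Σx² = 3400
Sxx = Σx² − (Σx)²/n = 3400 − 3129.142857 = 270.857143
Sxy = Σxy − (Σx)(Σy)/n = 39422.9 − 34297.942857 = 5124.957143
b = Sxy/Sxx = 5124.957143/270.857143 = 18.921255
a = ȳ − b·x̄ = 231.742857 − 18.921255·21.142857 = -168.306540

-168.307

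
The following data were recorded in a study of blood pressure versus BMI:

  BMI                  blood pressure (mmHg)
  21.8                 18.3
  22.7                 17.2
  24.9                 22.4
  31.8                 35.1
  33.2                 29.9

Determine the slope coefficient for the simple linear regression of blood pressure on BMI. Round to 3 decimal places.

n = 5, Σx = 134.4, Σy = 122.9, Σxy = 3456, Σx² = 3724.02
Sxx = Σx² − (Σx)²/n = 3724.02 − 3612.672 = 111.348
Sxy = Σxy − (Σx)(Σy)/n = 3456 − 3303.552 = 152.448
b = Sxy/Sxx = 152.448/111.348 = 1.369113

1.369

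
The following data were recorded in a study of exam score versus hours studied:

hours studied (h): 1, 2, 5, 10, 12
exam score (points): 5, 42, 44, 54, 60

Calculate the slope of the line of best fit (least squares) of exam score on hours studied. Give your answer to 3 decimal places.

3.606

n = 5, Σx = 30, Σy = 205, Σxy = 1569, Σx² = 274
Sxx = Σx² − (Σx)²/n = 274 − 180 = 94
Sxy = Σxy − (Σx)(Σy)/n = 1569 − 1230 = 339
b = Sxy/Sxx = 339/94 = 3.606383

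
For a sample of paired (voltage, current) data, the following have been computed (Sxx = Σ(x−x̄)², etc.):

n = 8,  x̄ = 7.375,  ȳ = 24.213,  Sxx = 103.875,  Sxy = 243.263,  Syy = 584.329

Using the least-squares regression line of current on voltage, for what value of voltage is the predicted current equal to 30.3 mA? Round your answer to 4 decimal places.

b = Sxy/Sxx = 243.263/103.875 = 2.341882
a = ȳ − b·x̄ = 24.213 − 2.341882·7.375 = 6.941620
Set a + b·x = 30.3: x = (30.3 − 6.941620) / 2.341882 = 9.974192

9.9742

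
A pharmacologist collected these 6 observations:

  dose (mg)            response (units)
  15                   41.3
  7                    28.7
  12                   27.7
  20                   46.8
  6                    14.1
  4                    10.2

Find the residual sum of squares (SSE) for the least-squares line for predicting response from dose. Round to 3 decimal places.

127.401

n = 6, Σx = 64, Σy = 168.8, Σxy = 2214.2, Σx² = 870, Σy² = 5789.76
Sxx = Σx² − (Σx)²/n = 870 − 682.666667 = 187.333333
Sxy = Σxy − (Σx)(Σy)/n = 2214.2 − 1800.533333 = 413.666667
Syy = Σy² − (Σy)²/n = 5789.76 − 4748.906667 = 1040.853333
b = Sxy/Sxx = 413.666667/187.333333 = 2.208185
SSE = Syy − b·Sxy = 1040.853333 − 2.208185·413.666667 = 127.400783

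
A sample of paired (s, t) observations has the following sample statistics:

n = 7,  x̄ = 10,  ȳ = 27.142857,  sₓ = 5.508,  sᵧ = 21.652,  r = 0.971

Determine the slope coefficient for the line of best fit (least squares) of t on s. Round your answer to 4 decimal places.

b = r · sᵧ/sₓ = 0.971 · 21.652/5.508 = 3.817010

3.8170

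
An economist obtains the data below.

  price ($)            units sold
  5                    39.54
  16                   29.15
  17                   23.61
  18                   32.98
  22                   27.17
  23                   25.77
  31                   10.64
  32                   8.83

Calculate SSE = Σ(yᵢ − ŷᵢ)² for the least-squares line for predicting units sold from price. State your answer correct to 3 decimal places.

108.241

n = 8, Σx = 164, Σy = 197.69, Σxy = 3461.96, Σx² = 3892, Σy² = 5651.7269
Sxx = Σx² − (Σx)²/n = 3892 − 3362 = 530
Sxy = Σxy − (Σx)(Σy)/n = 3461.96 − 4052.645 = -590.685
Syy = Σy² − (Σy)²/n = 5651.7269 − 4885.167013 = 766.559887
b = Sxy/Sxx = -590.685/530 = -1.1145
SSE = Syy − b·Sxy = 766.559887 − (-1.1145)·(-590.685) = 108.241455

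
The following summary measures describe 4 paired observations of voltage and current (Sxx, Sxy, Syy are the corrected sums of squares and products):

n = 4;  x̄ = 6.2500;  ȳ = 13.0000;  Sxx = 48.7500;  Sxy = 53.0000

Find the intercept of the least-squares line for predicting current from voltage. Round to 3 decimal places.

b = Sxy/Sxx = 53/48.75 = 1.087179
a = ȳ − b·x̄ = 13 − 1.087179·6.25 = 6.205128

6.205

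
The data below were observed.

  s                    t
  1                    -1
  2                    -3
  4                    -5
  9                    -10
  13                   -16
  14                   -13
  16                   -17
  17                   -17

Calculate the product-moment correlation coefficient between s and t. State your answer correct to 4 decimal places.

n = 8, Σx = 76, Σy = -82, Σxy = -1068, Σx² = 1012, Σy² = 1138
Sxx = Σx² − (Σx)²/n = 1012 − 722 = 290
Sxy = Σxy − (Σx)(Σy)/n = -1068 − (-779) = -289
Syy = Σy² − (Σy)²/n = 1138 − 840.5 = 297.5
r = Sxy/√(Sxx·Syy) = -289/√(86275) = -289/293.726063 = -0.983910

-0.9839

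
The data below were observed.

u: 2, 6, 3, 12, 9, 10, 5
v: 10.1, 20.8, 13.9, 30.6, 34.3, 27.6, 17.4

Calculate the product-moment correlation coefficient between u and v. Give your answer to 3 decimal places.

0.928

n = 7, Σx = 47, Σy = 154.7, Σxy = 1225.6, Σx² = 399, Σy² = 3905.23
Sxx = Σx² − (Σx)²/n = 399 − 315.571429 = 83.428571
Sxy = Σxy − (Σx)(Σy)/n = 1225.6 − 1038.7 = 186.9
Syy = Σy² − (Σy)²/n = 3905.23 − 3418.87 = 486.36
r = Sxy/√(Sxx·Syy) = 186.9/√(40576.32) = 186.9/201.435647 = 0.927840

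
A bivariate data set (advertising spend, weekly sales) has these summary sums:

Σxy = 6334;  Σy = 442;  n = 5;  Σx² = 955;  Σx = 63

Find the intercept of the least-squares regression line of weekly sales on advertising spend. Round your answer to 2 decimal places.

28.62

Sxx = Σx² − (Σx)²/n = 955 − 793.8 = 161.2
Sxy = Σxy − (Σx)(Σy)/n = 6334 − 5569.2 = 764.8
b = Sxy/Sxx = 764.8/161.2 = 4.744417
a = ȳ − b·x̄ = 88.4 − 4.744417·12.6 = 28.620347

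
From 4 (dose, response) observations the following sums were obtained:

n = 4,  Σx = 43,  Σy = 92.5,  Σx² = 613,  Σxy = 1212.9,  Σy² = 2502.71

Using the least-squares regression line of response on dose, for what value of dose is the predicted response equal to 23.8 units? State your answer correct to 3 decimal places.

11.216

Sxx = Σx² − (Σx)²/n = 613 − 462.25 = 150.75
Sxy = Σxy − (Σx)(Σy)/n = 1212.9 − 994.375 = 218.525
b = Sxy/Sxx = 218.525/150.75 = 1.449585
a = ȳ − b·x̄ = 23.125 − 1.449585·10.75 = 7.541957
Set a + b·x = 23.8: x = (23.8 − 7.541957) / 1.449585 = 11.215650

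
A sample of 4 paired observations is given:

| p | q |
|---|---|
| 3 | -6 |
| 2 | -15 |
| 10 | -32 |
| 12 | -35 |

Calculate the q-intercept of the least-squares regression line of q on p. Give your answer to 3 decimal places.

-4.482

n = 4, Σx = 27, Σy = -88, Σxy = -788, Σx² = 257
Sxx = Σx² − (Σx)²/n = 257 − 182.25 = 74.75
Sxy = Σxy − (Σx)(Σy)/n = -788 − (-594) = -194
b = Sxy/Sxx = -194/74.75 = -2.595318
a = ȳ − b·x̄ = -22 − (-2.595318)·6.75 = -4.481605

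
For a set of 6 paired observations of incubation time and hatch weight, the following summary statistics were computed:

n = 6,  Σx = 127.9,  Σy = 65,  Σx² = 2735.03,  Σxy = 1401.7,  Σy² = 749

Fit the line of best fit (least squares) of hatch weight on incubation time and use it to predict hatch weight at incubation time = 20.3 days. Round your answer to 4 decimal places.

Sxx = Σx² − (Σx)²/n = 2735.03 − 2726.401667 = 8.628333
Sxy = Σxy − (Σx)(Σy)/n = 1401.7 − 1385.583333 = 16.116667
b = Sxy/Sxx = 16.116667/8.628333 = 1.867877
a = ȳ − b·x̄ = 10.833333 − 1.867877·21.316667 = -28.983581
ŷ(20.3) = a + b·20.3 = -28.983581 + 1.867877·20.3 = 8.934325

8.9343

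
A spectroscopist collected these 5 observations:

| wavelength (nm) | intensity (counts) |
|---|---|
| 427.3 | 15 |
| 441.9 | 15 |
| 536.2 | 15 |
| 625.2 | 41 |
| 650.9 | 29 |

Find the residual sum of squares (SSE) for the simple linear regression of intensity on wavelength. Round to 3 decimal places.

185.422

n = 5, Σx = 2681.5, Σy = 115, Σxy = 65590.3, Σx² = 1479917.19, Σy² = 3197
Sxx = Σx² − (Σx)²/n = 1479917.19 − 1438088.45 = 41828.74
Sxy = Σxy − (Σx)(Σy)/n = 65590.3 − 61674.5 = 3915.8
Syy = Σy² − (Σy)²/n = 3197 − 2645 = 552
b = Sxy/Sxx = 3915.8/41828.74 = 0.093615
SSE = Syy − b·Sxy = 552 − 0.093615·3915.8 = 185.422149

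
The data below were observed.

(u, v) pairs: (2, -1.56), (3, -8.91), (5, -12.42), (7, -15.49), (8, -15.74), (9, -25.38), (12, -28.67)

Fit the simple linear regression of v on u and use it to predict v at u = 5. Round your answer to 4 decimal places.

-11.4466

n = 7, Σx = 46, Σy = -108.17, Σxy = -898.76, Σx² = 376
Sxx = Σx² − (Σx)²/n = 376 − 302.285714 = 73.714286
Sxy = Σxy − (Σx)(Σy)/n = -898.76 − (-710.831429) = -187.928571
b = Sxy/Sxx = -187.928571/73.714286 = -2.549419
a = ȳ − b·x̄ = -15.452857 − (-2.549419)·6.571429 = 1.300465
ŷ(5) = a + b·5 = 1.300465 + (-2.549419)·5 = -11.446628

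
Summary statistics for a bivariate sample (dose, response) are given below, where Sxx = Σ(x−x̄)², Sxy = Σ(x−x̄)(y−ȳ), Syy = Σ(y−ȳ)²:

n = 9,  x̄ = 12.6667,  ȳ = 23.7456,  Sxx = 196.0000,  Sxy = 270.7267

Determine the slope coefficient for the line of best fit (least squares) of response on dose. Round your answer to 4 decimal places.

b = Sxy/Sxx = 270.7267/196 = 1.381259

1.3813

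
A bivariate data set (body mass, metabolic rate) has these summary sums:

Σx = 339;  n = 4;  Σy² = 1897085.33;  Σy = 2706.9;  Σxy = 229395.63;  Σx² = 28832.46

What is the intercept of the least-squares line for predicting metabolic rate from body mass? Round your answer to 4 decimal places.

688.4537

Sxx = Σx² − (Σx)²/n = 28832.46 − 28730.25 = 102.21
Sxy = Σxy − (Σx)(Σy)/n = 229395.63 − 229409.775 = -14.145
b = Sxy/Sxx = -14.145/102.21 = -0.138392
a = ȳ − b·x̄ = 676.725 − (-0.138392)·84.75 = 688.453684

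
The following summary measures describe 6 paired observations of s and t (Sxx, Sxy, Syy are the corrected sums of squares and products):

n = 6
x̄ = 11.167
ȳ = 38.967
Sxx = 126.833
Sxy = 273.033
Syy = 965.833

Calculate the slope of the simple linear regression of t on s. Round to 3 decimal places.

b = Sxy/Sxx = 273.033/126.833 = 2.152697

2.153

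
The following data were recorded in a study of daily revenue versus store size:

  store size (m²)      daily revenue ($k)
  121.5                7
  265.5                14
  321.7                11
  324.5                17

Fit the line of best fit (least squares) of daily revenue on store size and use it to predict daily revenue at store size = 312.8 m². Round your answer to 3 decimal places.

n = 4, Σx = 1033.2, Σy = 49, Σxy = 13622.7, Σx² = 294043.64
Sxx = Σx² − (Σx)²/n = 294043.64 − 266875.56 = 27168.08
Sxy = Σxy − (Σx)(Σy)/n = 13622.7 − 12656.7 = 966
b = Sxy/Sxx = 966/27168.08 = 0.035556
a = ȳ − b·x̄ = 12.25 − 0.035556·258.3 = 3.065774
ŷ(312.8) = a + b·312.8 = 3.065774 + 0.035556·312.8 = 14.187826

14.188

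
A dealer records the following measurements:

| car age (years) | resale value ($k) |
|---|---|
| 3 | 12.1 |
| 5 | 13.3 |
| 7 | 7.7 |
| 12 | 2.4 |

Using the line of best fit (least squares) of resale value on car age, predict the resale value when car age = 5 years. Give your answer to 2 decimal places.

10.99

n = 4, Σx = 27, Σy = 35.5, Σxy = 185.5, Σx² = 227
Sxx = Σx² − (Σx)²/n = 227 − 182.25 = 44.75
Sxy = Σxy − (Σx)(Σy)/n = 185.5 − 239.625 = -54.125
b = Sxy/Sxx = -54.125/44.75 = -1.209497
a = ȳ − b·x̄ = 8.875 − (-1.209497)·6.75 = 17.039106
ŷ(5) = a + b·5 = 17.039106 + (-1.209497)·5 = 10.991620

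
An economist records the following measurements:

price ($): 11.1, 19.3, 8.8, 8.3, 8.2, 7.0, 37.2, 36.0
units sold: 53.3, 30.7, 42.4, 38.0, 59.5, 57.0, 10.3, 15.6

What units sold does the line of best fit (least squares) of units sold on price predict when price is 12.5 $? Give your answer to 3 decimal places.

n = 8, Σx = 135.9, Σy = 306.8, Σxy = 3704.32, Σx² = 3438.11
Sxx = Σx² − (Σx)²/n = 3438.11 − 2308.60125 = 1129.50875
Sxy = Σxy − (Σx)(Σy)/n = 3704.32 − 5211.765 = -1507.445
b = Sxy/Sxx = -1507.445/1129.50875 = -1.334602
a = ȳ − b·x̄ = 38.35 − (-1.334602)·16.9875 = 61.021557
ŷ(12.5) = a + b·12.5 = 61.021557 + (-1.334602)·12.5 = 44.339028

44.339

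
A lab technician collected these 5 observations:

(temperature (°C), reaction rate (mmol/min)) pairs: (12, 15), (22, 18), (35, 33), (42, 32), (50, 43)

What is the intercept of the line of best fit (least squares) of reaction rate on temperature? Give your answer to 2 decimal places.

4.56

n = 5, Σx = 161, Σy = 141, Σxy = 5225, Σx² = 6117
Sxx = Σx² − (Σx)²/n = 6117 − 5184.2 = 932.8
Sxy = Σxy − (Σx)(Σy)/n = 5225 − 4540.2 = 684.8
b = Sxy/Sxx = 684.8/932.8 = 0.734134
a = ȳ − b·x̄ = 28.2 − 0.734134·32.2 = 4.560892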